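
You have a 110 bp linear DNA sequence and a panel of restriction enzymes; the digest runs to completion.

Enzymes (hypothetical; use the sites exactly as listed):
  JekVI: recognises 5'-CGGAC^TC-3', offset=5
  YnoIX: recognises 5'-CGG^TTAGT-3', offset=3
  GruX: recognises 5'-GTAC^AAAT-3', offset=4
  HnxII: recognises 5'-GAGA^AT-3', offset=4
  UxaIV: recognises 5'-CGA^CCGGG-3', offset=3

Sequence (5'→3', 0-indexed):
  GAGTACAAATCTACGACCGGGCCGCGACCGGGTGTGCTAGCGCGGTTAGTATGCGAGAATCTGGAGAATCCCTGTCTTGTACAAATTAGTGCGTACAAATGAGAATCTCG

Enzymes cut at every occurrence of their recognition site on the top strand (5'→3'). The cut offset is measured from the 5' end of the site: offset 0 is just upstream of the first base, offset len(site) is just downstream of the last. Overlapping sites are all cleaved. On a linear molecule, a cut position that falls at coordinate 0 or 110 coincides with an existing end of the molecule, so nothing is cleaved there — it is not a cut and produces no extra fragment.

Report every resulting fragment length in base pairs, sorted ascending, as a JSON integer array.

Site scan:
  JekVI (CGGACTC, off=5): no sites
  YnoIX (CGGTTAGT, off=3): starts [42] → cuts [45]
  GruX (GTACAAAT, off=4): starts [2, 78, 92] → cuts [6, 82, 96]
  HnxII (GAGAAT, off=4): starts [54, 63, 100] → cuts [58, 67, 104]
  UxaIV (CGACCGGG, off=3): starts [13, 24] → cuts [16, 27]

Pooled cuts: [6, 16, 27, 45, 58, 67, 82, 96, 104]

Fragments:
  [0,6): 6 bp
  [6,16): 10 bp
  [16,27): 11 bp
  [27,45): 18 bp
  [45,58): 13 bp
  [58,67): 9 bp
  [67,82): 15 bp
  [82,96): 14 bp
  [96,104): 8 bp
  [104,110): 6 bp

[6,6,8,9,10,11,13,14,15,18]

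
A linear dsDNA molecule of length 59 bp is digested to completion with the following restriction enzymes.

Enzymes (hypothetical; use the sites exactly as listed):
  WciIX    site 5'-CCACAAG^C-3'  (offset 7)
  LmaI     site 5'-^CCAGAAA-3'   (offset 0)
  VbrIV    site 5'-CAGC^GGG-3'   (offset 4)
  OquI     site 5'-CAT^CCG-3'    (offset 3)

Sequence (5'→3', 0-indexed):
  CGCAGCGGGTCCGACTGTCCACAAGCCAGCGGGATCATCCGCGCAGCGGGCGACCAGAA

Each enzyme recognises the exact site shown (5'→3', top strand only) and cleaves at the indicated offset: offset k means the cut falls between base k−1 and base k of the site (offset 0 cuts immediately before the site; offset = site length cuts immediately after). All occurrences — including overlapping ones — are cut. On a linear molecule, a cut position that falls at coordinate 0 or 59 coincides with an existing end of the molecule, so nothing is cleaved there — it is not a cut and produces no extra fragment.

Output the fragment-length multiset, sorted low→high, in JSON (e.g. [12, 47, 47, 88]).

Per-enzyme occurrences:
  WciIX CCACAAGC/7: at [18] ⇒ [25]
  LmaI (CCAGAAA, off=0): no sites
  VbrIV CAGCGGG/4: at [2, 26, 43] ⇒ [6, 30, 47]
  OquI CATCCG/3: at [35] ⇒ [38]

All cut coordinates (distinct, sorted): [6, 25, 30, 38, 47]

Fragments:
  [0,6): 6 bp
  [6,25): 19 bp
  [25,30): 5 bp
  [30,38): 8 bp
  [38,47): 9 bp
  [47,59): 12 bp

[5,6,8,9,12,19]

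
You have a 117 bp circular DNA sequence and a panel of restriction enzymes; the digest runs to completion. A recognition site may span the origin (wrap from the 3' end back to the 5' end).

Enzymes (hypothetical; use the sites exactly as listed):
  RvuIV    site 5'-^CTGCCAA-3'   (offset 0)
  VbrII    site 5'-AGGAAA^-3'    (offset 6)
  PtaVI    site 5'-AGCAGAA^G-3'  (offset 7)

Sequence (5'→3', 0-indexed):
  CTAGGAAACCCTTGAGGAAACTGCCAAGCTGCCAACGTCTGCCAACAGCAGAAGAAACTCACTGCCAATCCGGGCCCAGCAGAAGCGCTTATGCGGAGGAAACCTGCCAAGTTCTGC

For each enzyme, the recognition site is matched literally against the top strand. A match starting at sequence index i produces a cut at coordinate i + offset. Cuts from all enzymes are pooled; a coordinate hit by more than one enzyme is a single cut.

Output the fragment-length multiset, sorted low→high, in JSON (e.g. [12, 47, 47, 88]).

Scan for sites:
  RvuIV (CTGCCAA, off=0): starts [20, 28, 38, 61, 103] → cuts [20, 28, 38, 61, 103]
  VbrII (AGGAAA, off=6): starts [2, 14, 96] → cuts [8, 20, 102]
  PtaVI (AGCAGAAG, off=7): starts [46, 77] → cuts [53, 84]

Pooled cuts: [8, 20, 28, 38, 53, 61, 84, 102, 103]

Fragment lengths:
  8→20: 12 bp
  20→28: 8 bp
  28→38: 10 bp
  38→53: 15 bp
  53→61: 8 bp
  61→84: 23 bp
  84→102: 18 bp
  102→103: 1 bp
  103→8 (wrap): 117-103+8 = 22 bp

[1,8,8,10,12,15,18,22,23]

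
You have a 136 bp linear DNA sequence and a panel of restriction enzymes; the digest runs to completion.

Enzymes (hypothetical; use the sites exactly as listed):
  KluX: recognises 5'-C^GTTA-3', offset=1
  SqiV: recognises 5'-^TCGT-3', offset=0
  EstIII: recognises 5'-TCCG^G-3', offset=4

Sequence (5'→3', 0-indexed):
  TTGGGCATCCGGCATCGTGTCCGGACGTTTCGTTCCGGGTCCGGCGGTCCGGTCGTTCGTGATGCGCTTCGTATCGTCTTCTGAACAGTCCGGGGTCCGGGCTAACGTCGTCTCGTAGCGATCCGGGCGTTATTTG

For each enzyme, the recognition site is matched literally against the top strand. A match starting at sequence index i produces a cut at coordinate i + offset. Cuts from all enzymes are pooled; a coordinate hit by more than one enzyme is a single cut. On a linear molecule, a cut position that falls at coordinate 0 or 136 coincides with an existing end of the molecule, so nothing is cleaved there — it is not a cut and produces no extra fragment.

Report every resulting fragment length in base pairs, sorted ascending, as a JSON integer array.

[1,3,3,4,5,5,6,6,7,8,8,8,8,9,11,12,13,19]

Scan for sites:
  KluX (CGTTA, off=1): starts [127] → cuts [128]
  SqiV (TCGT, off=0): starts [14, 29, 52, 56, 68, 73, 107, 112] → cuts [14, 29, 52, 56, 68, 73, 107, 112]
  EstIII (TCCGG, off=4): starts [7, 19, 33, 39, 47, 88, 95, 121] → cuts [11, 23, 37, 43, 51, 92, 99, 125]

Pooled cuts: [11, 14, 23, 29, 37, 43, 51, 52, 56, 68, 73, 92, 99, 107, 112, 125, 128]

Fragment lengths:
  [0,11): 11 bp
  [11,14): 3 bp
  [14,23): 9 bp
  [23,29): 6 bp
  [29,37): 8 bp
  [37,43): 6 bp
  [43,51): 8 bp
  [51,52): 1 bp
  [52,56): 4 bp
  [56,68): 12 bp
  [68,73): 5 bp
  [73,92): 19 bp
  [92,99): 7 bp
  [99,107): 8 bp
  [107,112): 5 bp
  [112,125): 13 bp
  [125,128): 3 bp
  [128,136): 8 bp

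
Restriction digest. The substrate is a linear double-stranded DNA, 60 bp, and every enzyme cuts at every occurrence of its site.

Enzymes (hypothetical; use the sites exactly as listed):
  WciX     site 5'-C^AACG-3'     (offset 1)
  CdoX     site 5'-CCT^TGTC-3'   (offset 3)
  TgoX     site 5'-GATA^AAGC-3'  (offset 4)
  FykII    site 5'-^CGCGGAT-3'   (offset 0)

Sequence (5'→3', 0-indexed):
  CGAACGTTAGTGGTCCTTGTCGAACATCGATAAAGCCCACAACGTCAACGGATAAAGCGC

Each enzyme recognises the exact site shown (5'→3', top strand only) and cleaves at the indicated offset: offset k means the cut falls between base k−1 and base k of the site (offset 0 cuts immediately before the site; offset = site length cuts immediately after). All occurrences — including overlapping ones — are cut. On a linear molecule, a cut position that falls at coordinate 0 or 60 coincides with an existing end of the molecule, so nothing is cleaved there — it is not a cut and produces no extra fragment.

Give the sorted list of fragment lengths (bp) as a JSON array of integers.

Site scan:
  WciX (CAACG, off=1): starts [39, 45] → cuts [40, 46]
  CdoX (CCTTGTC, off=3): starts [14] → cuts [17]
  TgoX (GATAAAGC, off=4): starts [28, 50] → cuts [32, 54]
  FykII (CGCGGAT, off=0): no sites

All cut coordinates (distinct, sorted): [17, 32, 40, 46, 54]

Fragments:
  [0,17): 17 bp
  [17,32): 15 bp
  [32,40): 8 bp
  [40,46): 6 bp
  [46,54): 8 bp
  [54,60): 6 bp

[6,6,8,8,15,17]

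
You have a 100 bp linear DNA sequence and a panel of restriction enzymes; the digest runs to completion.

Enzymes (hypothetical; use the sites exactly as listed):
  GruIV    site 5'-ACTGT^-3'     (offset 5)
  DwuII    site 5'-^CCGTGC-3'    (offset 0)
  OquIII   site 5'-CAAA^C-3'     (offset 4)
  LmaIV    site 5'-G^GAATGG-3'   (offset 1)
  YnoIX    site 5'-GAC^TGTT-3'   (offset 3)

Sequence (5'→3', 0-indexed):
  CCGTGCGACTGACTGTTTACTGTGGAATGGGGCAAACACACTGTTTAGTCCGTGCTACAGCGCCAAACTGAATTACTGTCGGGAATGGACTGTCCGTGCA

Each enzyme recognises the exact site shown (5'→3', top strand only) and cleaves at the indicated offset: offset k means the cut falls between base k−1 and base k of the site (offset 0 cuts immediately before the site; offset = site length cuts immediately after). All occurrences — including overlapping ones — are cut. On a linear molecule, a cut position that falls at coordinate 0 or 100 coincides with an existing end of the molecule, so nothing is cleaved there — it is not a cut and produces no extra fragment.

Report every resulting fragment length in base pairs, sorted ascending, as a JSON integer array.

Per-enzyme occurrences:
  GruIV ACTGT/5: at [11, 18, 39, 74, 88] ⇒ [16, 23, 44, 79, 93]
  DwuII CCGTGC/0: at [0, 49, 93] ⇒ [49, 93] (position 0 is a terminus of the linear molecule — no cut)
  OquIII CAAAC/4: at [32, 63] ⇒ [36, 67]
  LmaIV GGAATGG/1: at [23, 81] ⇒ [24, 82]
  YnoIX GACTGTT/3: at [10] ⇒ [13]

Pooled cuts: [13, 16, 23, 24, 36, 44, 49, 67, 79, 82, 93]

Fragments:
  [0,13): 13 bp
  [13,16): 3 bp
  [16,23): 7 bp
  [23,24): 1 bp
  [24,36): 12 bp
  [36,44): 8 bp
  [44,49): 5 bp
  [49,67): 18 bp
  [67,79): 12 bp
  [79,82): 3 bp
  [82,93): 11 bp
  [93,100): 7 bp

[1,3,3,5,7,7,8,11,12,12,13,18]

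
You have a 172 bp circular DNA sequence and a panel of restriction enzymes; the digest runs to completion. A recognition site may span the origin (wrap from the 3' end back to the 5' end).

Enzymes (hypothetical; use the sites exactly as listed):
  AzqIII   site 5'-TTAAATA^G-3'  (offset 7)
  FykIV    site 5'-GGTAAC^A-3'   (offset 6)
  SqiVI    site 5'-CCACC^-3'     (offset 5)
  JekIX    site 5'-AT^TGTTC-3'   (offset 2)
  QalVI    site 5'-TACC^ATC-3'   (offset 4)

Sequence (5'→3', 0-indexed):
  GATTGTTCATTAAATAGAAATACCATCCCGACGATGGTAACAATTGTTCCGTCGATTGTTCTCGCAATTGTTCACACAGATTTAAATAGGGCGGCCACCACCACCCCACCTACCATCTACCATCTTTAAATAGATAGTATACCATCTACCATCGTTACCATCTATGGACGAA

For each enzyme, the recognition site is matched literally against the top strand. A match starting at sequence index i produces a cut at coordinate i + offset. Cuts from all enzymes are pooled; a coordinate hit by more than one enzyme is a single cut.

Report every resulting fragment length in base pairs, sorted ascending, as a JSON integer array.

[3,3,3,4,5,7,7,8,9,11,11,11,12,12,13,16,17,20]

Per-enzyme occurrences:
  AzqIII (TTAAATAG, off=7): starts [9, 81, 125] → cuts [16, 88, 132]
  FykIV (GGTAACA, off=6): starts [35] → cuts [41]
  SqiVI (CCACC, off=5): starts [94, 97, 100, 105] → cuts [99, 102, 105, 110]
  JekIX (ATTGTTC, off=2): starts [1, 42, 54, 66] → cuts [3, 44, 56, 68]
  QalVI (TACCATC, off=4): starts [20, 110, 117, 139, 146, 155] → cuts [24, 114, 121, 143, 150, 159]

All cut coordinates (distinct, sorted): [3, 16, 24, 41, 44, 56, 68, 88, 99, 102, 105, 110, 114, 121, 132, 143, 150, 159]

Fragment lengths:
  3→16: 13 bp
  16→24: 8 bp
  24→41: 17 bp
  41→44: 3 bp
  44→56: 12 bp
  56→68: 12 bp
  68→88: 20 bp
  88→99: 11 bp
  99→102: 3 bp
  102→105: 3 bp
  105→110: 5 bp
  110→114: 4 bp
  114→121: 7 bp
  121→132: 11 bp
  132→143: 11 bp
  143→150: 7 bp
  150→159: 9 bp
  159→3 (wrap): 172-159+3 = 16 bp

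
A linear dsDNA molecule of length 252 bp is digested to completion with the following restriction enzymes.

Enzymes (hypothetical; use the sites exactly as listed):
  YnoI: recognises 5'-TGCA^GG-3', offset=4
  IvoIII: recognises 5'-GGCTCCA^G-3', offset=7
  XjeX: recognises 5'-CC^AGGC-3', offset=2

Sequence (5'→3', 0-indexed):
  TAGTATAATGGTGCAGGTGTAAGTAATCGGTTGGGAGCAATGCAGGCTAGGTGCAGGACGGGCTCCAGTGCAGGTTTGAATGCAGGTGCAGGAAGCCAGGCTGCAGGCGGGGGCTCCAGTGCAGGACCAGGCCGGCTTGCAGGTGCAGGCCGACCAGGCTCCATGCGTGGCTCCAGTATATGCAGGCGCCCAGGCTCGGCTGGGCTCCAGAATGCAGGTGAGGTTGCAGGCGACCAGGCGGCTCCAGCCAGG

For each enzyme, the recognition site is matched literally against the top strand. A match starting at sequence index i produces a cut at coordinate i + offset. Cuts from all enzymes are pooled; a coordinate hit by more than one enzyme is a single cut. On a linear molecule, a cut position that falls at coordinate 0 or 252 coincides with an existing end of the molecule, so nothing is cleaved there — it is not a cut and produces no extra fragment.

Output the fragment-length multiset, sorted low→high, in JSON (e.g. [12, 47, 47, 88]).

[5,5,5,6,6,6,7,7,7,7,8,8,9,11,11,12,12,12,13,13,15,18,20,29]

Per-enzyme occurrences:
  YnoI (TGCAGG, off=4): starts [11, 40, 51, 68, 80, 86, 101, 119, 137, 143, 180, 212, 224] → cuts [15, 44, 55, 72, 84, 90, 105, 123, 141, 147, 184, 216, 228]
  IvoIII (GGCTCCAG, off=7): starts [60, 111, 168, 202, 239] → cuts [67, 118, 175, 209, 246]
  XjeX (CCAGGC, off=2): starts [95, 126, 153, 189, 233] → cuts [97, 128, 155, 191, 235]

All cut coordinates (distinct, sorted): [15, 44, 55, 67, 72, 84, 90, 97, 105, 118, 123, 128, 141, 147, 155, 175, 184, 191, 209, 216, 228, 235, 246]

Fragments:
  [0,15): 15 bp
  [15,44): 29 bp
  [44,55): 11 bp
  [55,67): 12 bp
  [67,72): 5 bp
  [72,84): 12 bp
  [84,90): 6 bp
  [90,97): 7 bp
  [97,105): 8 bp
  [105,118): 13 bp
  [118,123): 5 bp
  [123,128): 5 bp
  [128,141): 13 bp
  [141,147): 6 bp
  [147,155): 8 bp
  [155,175): 20 bp
  [175,184): 9 bp
  [184,191): 7 bp
  [191,209): 18 bp
  [209,216): 7 bp
  [216,228): 12 bp
  [228,235): 7 bp
  [235,246): 11 bp
  [246,252): 6 bp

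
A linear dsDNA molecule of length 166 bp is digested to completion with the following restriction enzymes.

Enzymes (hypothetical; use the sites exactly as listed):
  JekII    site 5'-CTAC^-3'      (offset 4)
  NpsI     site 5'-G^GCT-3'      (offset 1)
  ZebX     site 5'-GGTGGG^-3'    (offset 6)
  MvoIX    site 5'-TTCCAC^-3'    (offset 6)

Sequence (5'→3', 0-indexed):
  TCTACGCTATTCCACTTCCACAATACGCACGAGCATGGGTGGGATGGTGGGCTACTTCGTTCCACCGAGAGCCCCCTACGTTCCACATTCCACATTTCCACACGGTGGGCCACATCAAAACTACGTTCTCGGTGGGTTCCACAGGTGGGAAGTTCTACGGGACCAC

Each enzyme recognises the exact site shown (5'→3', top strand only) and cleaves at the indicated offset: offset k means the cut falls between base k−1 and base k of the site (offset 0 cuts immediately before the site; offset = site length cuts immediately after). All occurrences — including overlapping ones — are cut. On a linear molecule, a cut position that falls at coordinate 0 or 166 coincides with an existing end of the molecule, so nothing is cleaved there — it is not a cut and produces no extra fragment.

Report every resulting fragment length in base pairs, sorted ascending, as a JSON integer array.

Per-enzyme occurrences:
  JekII CTAC/4: at [1, 51, 75, 120, 154] ⇒ [5, 55, 79, 124, 158]
  NpsI GGCT/1: at [49] ⇒ [50]
  ZebX GGTGGG/6: at [37, 45, 103, 130, 143] ⇒ [43, 51, 109, 136, 149]
  MvoIX TTCCAC/6: at [9, 15, 59, 80, 87, 95, 136] ⇒ [15, 21, 65, 86, 93, 101, 142]

All cut coordinates (distinct, sorted): [5, 15, 21, 43, 50, 51, 55, 65, 79, 86, 93, 101, 109, 124, 136, 142, 149, 158]

Fragments:
  [0,5): 5 bp
  [5,15): 10 bp
  [15,21): 6 bp
  [21,43): 22 bp
  [43,50): 7 bp
  [50,51): 1 bp
  [51,55): 4 bp
  [55,65): 10 bp
  [65,79): 14 bp
  [79,86): 7 bp
  [86,93): 7 bp
  [93,101): 8 bp
  [101,109): 8 bp
  [109,124): 15 bp
  [124,136): 12 bp
  [136,142): 6 bp
  [142,149): 7 bp
  [149,158): 9 bp
  [158,166): 8 bp

[1,4,5,6,6,7,7,7,7,8,8,8,9,10,10,12,14,15,22]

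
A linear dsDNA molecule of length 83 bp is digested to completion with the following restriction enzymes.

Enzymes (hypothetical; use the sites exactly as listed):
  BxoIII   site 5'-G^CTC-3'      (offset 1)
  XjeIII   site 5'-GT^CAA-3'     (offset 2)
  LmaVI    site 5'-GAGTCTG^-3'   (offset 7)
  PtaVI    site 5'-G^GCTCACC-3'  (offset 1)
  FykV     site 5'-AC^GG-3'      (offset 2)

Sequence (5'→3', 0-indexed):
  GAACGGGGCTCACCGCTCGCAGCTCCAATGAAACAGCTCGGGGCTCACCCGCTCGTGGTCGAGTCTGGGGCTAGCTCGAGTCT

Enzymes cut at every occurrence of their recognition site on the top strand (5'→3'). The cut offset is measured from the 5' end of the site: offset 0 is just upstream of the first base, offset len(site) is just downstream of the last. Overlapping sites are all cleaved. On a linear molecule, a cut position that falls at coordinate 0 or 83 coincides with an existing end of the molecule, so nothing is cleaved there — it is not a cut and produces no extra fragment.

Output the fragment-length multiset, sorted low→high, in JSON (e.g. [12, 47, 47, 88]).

Per-enzyme occurrences:
  BxoIII (GCTC, off=1): starts [7, 14, 21, 35, 42, 50, 73] → cuts [8, 15, 22, 36, 43, 51, 74]
  XjeIII (GTCAA, off=2): no sites
  LmaVI (GAGTCTG, off=7): starts [60] → cuts [67]
  PtaVI (GGCTCACC, off=1): starts [6, 41] → cuts [7, 42]
  FykV (ACGG, off=2): starts [2] → cuts [4]

Pooled cuts: [4, 7, 8, 15, 22, 36, 42, 43, 51, 67, 74]

Fragment lengths:
  [0,4): 4 bp
  [4,7): 3 bp
  [7,8): 1 bp
  [8,15): 7 bp
  [15,22): 7 bp
  [22,36): 14 bp
  [36,42): 6 bp
  [42,43): 1 bp
  [43,51): 8 bp
  [51,67): 16 bp
  [67,74): 7 bp
  [74,83): 9 bp

[1,1,3,4,6,7,7,7,8,9,14,16]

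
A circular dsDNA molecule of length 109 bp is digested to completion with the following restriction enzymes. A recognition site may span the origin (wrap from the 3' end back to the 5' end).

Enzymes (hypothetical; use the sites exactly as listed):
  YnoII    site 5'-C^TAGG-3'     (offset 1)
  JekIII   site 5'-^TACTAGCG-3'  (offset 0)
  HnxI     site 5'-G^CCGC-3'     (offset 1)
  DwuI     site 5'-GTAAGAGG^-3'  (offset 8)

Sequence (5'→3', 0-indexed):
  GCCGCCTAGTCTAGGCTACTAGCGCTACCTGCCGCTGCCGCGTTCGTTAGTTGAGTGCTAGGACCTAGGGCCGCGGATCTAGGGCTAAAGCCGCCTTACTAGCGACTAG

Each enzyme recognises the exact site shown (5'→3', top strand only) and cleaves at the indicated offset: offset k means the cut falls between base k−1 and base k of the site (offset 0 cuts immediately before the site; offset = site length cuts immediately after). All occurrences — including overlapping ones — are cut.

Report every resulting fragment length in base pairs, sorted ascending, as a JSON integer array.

[4,5,5,6,6,7,9,10,10,11,15,21]

Site scan:
  YnoII CTAGG/1: at [10, 57, 64, 78, 105] ⇒ [11, 58, 65, 79, 106]
  JekIII TACTAGCG/0: at [16, 96] ⇒ [16, 96]
  HnxI GCCGC/1: at [0, 30, 36, 69, 89] ⇒ [1, 31, 37, 70, 90]
  DwuI (GTAAGAGG, off=8): no sites

All cut coordinates (distinct, sorted): [1, 11, 16, 31, 37, 58, 65, 70, 79, 90, 96, 106]

Fragment lengths:
  1→11: 10 bp
  11→16: 5 bp
  16→31: 15 bp
  31→37: 6 bp
  37→58: 21 bp
  58→65: 7 bp
  65→70: 5 bp
  70→79: 9 bp
  79→90: 11 bp
  90→96: 6 bp
  96→106: 10 bp
  106→1 (wrap): 109-106+1 = 4 bp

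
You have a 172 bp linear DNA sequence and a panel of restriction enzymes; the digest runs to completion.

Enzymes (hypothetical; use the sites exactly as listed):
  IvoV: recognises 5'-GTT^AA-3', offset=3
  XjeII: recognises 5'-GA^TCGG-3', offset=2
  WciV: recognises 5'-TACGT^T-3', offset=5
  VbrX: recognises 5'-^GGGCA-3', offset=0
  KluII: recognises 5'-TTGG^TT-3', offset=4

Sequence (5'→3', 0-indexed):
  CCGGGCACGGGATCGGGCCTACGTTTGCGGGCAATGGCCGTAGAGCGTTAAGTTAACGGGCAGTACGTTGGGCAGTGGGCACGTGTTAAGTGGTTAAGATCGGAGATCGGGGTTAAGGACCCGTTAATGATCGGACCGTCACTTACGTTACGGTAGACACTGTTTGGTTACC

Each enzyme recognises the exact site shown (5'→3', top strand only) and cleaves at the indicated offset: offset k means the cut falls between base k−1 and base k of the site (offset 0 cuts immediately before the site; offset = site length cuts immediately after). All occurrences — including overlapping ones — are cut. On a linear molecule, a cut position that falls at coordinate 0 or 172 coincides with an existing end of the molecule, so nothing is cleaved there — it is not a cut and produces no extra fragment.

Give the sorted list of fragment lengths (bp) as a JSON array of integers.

Scan for sites:
  IvoV GTTAA/3: at [46, 51, 84, 92, 111, 122] ⇒ [49, 54, 87, 95, 114, 125]
  XjeII GATCGG/2: at [10, 97, 104, 128] ⇒ [12, 99, 106, 130]
  WciV TACGTT/5: at [19, 63, 143] ⇒ [24, 68, 148]
  VbrX GGGCA/0: at [2, 28, 57, 69, 76] ⇒ [2, 28, 57, 69, 76]
  KluII TTGGTT/4: at [163] ⇒ [167]

All cut coordinates (distinct, sorted): [2, 12, 24, 28, 49, 54, 57, 68, 69, 76, 87, 95, 99, 106, 114, 125, 130, 148, 167]

Fragment lengths:
  [0,2): 2 bp
  [2,12): 10 bp
  [12,24): 12 bp
  [24,28): 4 bp
  [28,49): 21 bp
  [49,54): 5 bp
  [54,57): 3 bp
  [57,68): 11 bp
  [68,69): 1 bp
  [69,76): 7 bp
  [76,87): 11 bp
  [87,95): 8 bp
  [95,99): 4 bp
  [99,106): 7 bp
  [106,114): 8 bp
  [114,125): 11 bp
  [125,130): 5 bp
  [130,148): 18 bp
  [148,167): 19 bp
  [167,172): 5 bp

[1,2,3,4,4,5,5,5,7,7,8,8,10,11,11,11,12,18,19,21]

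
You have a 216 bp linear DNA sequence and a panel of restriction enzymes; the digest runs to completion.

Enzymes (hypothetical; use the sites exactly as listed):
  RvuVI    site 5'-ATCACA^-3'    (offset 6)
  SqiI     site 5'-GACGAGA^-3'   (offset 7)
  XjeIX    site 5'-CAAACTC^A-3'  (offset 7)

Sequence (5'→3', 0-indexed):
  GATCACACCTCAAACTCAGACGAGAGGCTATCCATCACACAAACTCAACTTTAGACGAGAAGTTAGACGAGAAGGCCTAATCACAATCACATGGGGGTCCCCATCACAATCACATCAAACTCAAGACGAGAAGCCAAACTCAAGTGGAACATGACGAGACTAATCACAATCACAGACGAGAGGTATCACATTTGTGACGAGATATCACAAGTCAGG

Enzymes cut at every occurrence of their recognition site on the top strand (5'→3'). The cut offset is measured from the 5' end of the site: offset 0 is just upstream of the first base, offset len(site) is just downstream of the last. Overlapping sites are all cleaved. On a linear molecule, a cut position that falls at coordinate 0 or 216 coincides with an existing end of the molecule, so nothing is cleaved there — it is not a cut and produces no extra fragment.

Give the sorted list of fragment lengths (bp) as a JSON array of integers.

Site scan:
  RvuVI (ATCACA, off=6): starts [1, 33, 79, 85, 102, 108, 162, 168, 184, 203] → cuts [7, 39, 85, 91, 108, 114, 168, 174, 190, 209]
  SqiI (GACGAGA, off=7): starts [18, 53, 65, 124, 152, 174, 195] → cuts [25, 60, 72, 131, 159, 181, 202]
  XjeIX (CAAACTCA, off=7): starts [10, 39, 115, 134] → cuts [17, 46, 122, 141]

All cut coordinates (distinct, sorted): [7, 17, 25, 39, 46, 60, 72, 85, 91, 108, 114, 122, 131, 141, 159, 168, 174, 181, 190, 202, 209]

Fragments:
  [0,7): 7 bp
  [7,17): 10 bp
  [17,25): 8 bp
  [25,39): 14 bp
  [39,46): 7 bp
  [46,60): 14 bp
  [60,72): 12 bp
  [72,85): 13 bp
  [85,91): 6 bp
  [91,108): 17 bp
  [108,114): 6 bp
  [114,122): 8 bp
  [122,131): 9 bp
  [131,141): 10 bp
  [141,159): 18 bp
  [159,168): 9 bp
  [168,174): 6 bp
  [174,181): 7 bp
  [181,190): 9 bp
  [190,202): 12 bp
  [202,209): 7 bp
  [209,216): 7 bp

[6,6,6,7,7,7,7,7,8,8,9,9,9,10,10,12,12,13,14,14,17,18]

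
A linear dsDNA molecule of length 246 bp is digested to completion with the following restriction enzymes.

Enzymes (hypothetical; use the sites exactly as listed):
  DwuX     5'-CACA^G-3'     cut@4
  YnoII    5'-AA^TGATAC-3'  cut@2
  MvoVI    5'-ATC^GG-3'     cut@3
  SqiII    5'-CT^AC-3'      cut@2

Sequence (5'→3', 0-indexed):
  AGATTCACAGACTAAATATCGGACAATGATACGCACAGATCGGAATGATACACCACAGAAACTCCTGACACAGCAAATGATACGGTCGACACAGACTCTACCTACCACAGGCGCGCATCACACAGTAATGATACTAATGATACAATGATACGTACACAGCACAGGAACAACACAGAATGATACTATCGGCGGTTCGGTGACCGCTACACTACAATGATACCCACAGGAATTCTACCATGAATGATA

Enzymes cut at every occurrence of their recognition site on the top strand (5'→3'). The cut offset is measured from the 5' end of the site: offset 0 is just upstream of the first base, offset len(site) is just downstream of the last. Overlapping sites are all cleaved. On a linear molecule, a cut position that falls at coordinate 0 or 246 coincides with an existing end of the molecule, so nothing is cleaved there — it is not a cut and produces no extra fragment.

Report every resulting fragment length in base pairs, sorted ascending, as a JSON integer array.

Scan for sites:
  DwuX CACAG/4: at [5, 33, 53, 68, 89, 105, 120, 154, 159, 170, 221] ⇒ [9, 37, 57, 72, 93, 109, 124, 158, 163, 174, 225]
  YnoII AATGATAC/2: at [24, 43, 75, 126, 135, 143, 175, 212] ⇒ [26, 45, 77, 128, 137, 145, 177, 214]
  MvoVI ATCGG/3: at [17, 38, 184] ⇒ [20, 41, 187]
  SqiII CTAC/2: at [97, 101, 203, 208, 231] ⇒ [99, 103, 205, 210, 233]

All cut coordinates (distinct, sorted): [9, 20, 26, 37, 41, 45, 57, 72, 77, 93, 99, 103, 109, 124, 128, 137, 145, 158, 163, 174, 177, 187, 205, 210, 214, 225, 233]

Fragments:
  [0,9): 9 bp
  [9,20): 11 bp
  [20,26): 6 bp
  [26,37): 11 bp
  [37,41): 4 bp
  [41,45): 4 bp
  [45,57): 12 bp
  [57,72): 15 bp
  [72,77): 5 bp
  [77,93): 16 bp
  [93,99): 6 bp
  [99,103): 4 bp
  [103,109): 6 bp
  [109,124): 15 bp
  [124,128): 4 bp
  [128,137): 9 bp
  [137,145): 8 bp
  [145,158): 13 bp
  [158,163): 5 bp
  [163,174): 11 bp
  [174,177): 3 bp
  [177,187): 10 bp
  [187,205): 18 bp
  [205,210): 5 bp
  [210,214): 4 bp
  [214,225): 11 bp
  [225,233): 8 bp
  [233,246): 13 bp

[3,4,4,4,4,4,5,5,5,6,6,6,8,8,9,9,10,11,11,11,11,12,13,13,15,15,16,18]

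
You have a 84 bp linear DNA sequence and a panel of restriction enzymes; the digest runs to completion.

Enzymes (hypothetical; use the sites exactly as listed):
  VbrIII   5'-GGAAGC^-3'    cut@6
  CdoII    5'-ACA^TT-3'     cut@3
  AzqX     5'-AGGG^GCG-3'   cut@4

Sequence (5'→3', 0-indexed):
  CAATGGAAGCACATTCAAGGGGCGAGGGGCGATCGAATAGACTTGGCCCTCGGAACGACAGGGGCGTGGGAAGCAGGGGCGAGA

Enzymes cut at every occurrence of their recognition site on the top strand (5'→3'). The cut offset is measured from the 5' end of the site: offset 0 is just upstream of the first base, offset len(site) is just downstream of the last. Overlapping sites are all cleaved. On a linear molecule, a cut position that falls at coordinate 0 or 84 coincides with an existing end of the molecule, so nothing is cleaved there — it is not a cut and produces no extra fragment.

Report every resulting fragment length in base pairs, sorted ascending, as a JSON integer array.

[3,4,6,7,8,10,11,35]

Site scan:
  VbrIII (GGAAGC, off=6): starts [4, 68] → cuts [10, 74]
  CdoII (ACATT, off=3): starts [10] → cuts [13]
  AzqX (AGGGGCG, off=4): starts [17, 24, 59, 74] → cuts [21, 28, 63, 78]

Pooled cuts: [10, 13, 21, 28, 63, 74, 78]

Fragment lengths:
  [0,10): 10 bp
  [10,13): 3 bp
  [13,21): 8 bp
  [21,28): 7 bp
  [28,63): 35 bp
  [63,74): 11 bp
  [74,78): 4 bp
  [78,84): 6 bp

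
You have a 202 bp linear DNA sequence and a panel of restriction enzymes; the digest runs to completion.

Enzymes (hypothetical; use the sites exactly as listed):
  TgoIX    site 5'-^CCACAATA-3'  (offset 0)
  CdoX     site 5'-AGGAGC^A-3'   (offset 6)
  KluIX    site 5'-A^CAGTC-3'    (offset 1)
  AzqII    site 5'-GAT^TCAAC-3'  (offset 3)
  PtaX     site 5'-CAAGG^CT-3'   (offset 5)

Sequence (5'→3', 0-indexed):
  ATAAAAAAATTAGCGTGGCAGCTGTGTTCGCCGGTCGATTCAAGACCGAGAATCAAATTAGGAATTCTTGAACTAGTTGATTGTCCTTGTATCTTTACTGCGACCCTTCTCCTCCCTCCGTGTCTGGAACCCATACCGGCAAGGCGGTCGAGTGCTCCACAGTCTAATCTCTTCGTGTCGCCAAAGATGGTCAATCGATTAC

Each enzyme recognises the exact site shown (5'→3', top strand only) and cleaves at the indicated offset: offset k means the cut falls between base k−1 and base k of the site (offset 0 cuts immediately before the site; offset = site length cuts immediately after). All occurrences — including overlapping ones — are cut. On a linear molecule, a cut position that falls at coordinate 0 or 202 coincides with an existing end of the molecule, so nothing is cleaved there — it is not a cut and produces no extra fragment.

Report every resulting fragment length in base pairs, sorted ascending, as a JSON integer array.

[43,159]

Site scan:
  TgoIX (CCACAATA, off=0): no sites
  CdoX (AGGAGCA, off=6): no sites
  KluIX (ACAGTC, off=1): starts [158] → cuts [159]
  AzqII (GATTCAAC, off=3): no sites
  PtaX (CAAGGCT, off=5): no sites

All cut coordinates (distinct, sorted): [159]

Fragment lengths:
  [0,159): 159 bp
  [159,202): 43 bp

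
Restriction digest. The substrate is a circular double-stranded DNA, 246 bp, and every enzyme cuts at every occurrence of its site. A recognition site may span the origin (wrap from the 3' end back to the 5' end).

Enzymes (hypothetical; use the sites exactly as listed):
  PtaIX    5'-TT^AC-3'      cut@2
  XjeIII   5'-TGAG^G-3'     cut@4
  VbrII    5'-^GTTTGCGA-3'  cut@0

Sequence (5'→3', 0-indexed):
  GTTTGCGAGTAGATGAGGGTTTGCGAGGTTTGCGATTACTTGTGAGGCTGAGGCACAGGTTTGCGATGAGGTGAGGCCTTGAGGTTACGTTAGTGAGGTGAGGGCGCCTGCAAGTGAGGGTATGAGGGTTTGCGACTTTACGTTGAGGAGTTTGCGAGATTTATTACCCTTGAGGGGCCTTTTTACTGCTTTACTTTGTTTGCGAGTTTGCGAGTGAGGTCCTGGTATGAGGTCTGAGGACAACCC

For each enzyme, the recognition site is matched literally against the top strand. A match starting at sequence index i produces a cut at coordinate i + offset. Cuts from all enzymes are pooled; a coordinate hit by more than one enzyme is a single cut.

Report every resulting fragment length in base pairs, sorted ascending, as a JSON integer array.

[1,1,2,3,5,5,5,6,6,7,8,8,8,8,8,8,9,9,9,10,10,11,12,12,13,13,16,16,17]

Site scan:
  PtaIX (TTAC, off=2): starts [35, 84, 137, 163, 182, 190] → cuts [37, 86, 139, 165, 184, 192]
  XjeIII (TGAGG, off=4): starts [13, 42, 48, 66, 71, 79, 93, 98, 114, 122, 143, 170, 214, 227, 234] → cuts [17, 46, 52, 70, 75, 83, 97, 102, 118, 126, 147, 174, 218, 231, 238]
  VbrII (GTTTGCGA, off=0): starts [0, 18, 27, 58, 127, 149, 197, 205] → cuts [0, 18, 27, 58, 127, 149, 197, 205]

All cut coordinates (distinct, sorted): [0, 17, 18, 27, 37, 46, 52, 58, 70, 75, 83, 86, 97, 102, 118, 126, 127, 139, 147, 149, 165, 174, 184, 192, 197, 205, 218, 231, 238]

Fragments:
  0→17: 17 bp
  17→18: 1 bp
  18→27: 9 bp
  27→37: 10 bp
  37→46: 9 bp
  46→52: 6 bp
  52→58: 6 bp
  58→70: 12 bp
  70→75: 5 bp
  75→83: 8 bp
  83→86: 3 bp
  86→97: 11 bp
  97→102: 5 bp
  102→118: 16 bp
  118→126: 8 bp
  126→127: 1 bp
  127→139: 12 bp
  139→147: 8 bp
  147→149: 2 bp
  149→165: 16 bp
  165→174: 9 bp
  174→184: 10 bp
  184→192: 8 bp
  192→197: 5 bp
  197→205: 8 bp
  205→218: 13 bp
  218→231: 13 bp
  231→238: 7 bp
  238→0 (wrap): 246-238+0 = 8 bp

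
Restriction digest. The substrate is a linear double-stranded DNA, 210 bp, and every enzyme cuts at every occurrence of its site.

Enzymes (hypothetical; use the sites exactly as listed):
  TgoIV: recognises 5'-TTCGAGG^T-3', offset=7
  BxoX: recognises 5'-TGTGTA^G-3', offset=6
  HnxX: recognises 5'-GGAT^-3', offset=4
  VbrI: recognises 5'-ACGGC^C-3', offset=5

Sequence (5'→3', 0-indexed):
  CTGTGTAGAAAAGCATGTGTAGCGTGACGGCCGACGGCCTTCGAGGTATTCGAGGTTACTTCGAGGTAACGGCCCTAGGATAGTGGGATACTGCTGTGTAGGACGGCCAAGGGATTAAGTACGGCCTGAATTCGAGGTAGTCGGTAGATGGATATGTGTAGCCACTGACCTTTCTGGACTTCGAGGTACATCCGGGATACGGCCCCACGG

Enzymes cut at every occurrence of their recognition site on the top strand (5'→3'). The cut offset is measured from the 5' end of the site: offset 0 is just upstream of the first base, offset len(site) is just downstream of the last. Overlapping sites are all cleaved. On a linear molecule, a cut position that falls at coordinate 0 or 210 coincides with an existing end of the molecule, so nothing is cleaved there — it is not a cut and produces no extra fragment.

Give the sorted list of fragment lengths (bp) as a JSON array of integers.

[5,7,7,7,7,7,7,8,8,8,8,9,10,10,11,11,12,12,14,16,26]

Scan for sites:
  TgoIV TTCGAGGT/7: at [39, 48, 59, 130, 179] ⇒ [46, 55, 66, 137, 186]
  BxoX TGTGTAG/6: at [1, 15, 94, 154] ⇒ [7, 21, 100, 160]
  HnxX GGAT/4: at [77, 85, 111, 149, 194] ⇒ [81, 89, 115, 153, 198]
  VbrI ACGGCC/5: at [26, 33, 68, 102, 120, 198] ⇒ [31, 38, 73, 107, 125, 203]

Pooled cuts: [7, 21, 31, 38, 46, 55, 66, 73, 81, 89, 100, 107, 115, 125, 137, 153, 160, 186, 198, 203]

Fragments:
  [0,7): 7 bp
  [7,21): 14 bp
  [21,31): 10 bp
  [31,38): 7 bp
  [38,46): 8 bp
  [46,55): 9 bp
  [55,66): 11 bp
  [66,73): 7 bp
  [73,81): 8 bp
  [81,89): 8 bp
  [89,100): 11 bp
  [100,107): 7 bp
  [107,115): 8 bp
  [115,125): 10 bp
  [125,137): 12 bp
  [137,153): 16 bp
  [153,160): 7 bp
  [160,186): 26 bp
  [186,198): 12 bp
  [198,203): 5 bp
  [203,210): 7 bp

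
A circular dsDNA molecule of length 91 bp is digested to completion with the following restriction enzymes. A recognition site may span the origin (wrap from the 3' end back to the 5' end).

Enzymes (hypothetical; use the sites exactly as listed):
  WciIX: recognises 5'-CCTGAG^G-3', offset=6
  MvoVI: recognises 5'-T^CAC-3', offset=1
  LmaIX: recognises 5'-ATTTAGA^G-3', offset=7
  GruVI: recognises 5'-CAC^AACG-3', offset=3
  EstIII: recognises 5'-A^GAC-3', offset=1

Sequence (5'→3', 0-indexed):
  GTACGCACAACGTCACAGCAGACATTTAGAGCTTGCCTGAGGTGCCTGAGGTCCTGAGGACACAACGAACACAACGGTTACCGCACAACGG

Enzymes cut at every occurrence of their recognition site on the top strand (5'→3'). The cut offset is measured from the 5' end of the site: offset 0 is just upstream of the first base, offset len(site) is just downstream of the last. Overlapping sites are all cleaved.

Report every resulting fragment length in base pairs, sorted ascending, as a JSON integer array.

Scan for sites:
  WciIX CCTGAGG/6: at [35, 44, 52] ⇒ [41, 50, 58]
  MvoVI TCAC/1: at [12] ⇒ [13]
  LmaIX ATTTAGAG/7: at [23] ⇒ [30]
  GruVI CACAACG/3: at [5, 60, 69, 83] ⇒ [8, 63, 72, 86]
  EstIII AGAC/1: at [19] ⇒ [20]

All cut coordinates (distinct, sorted): [8, 13, 20, 30, 41, 50, 58, 63, 72, 86]

Fragments:
  8→13: 5 bp
  13→20: 7 bp
  20→30: 10 bp
  30→41: 11 bp
  41→50: 9 bp
  50→58: 8 bp
  58→63: 5 bp
  63→72: 9 bp
  72→86: 14 bp
  86→8 (wrap): 91-86+8 = 13 bp

[5,5,7,8,9,9,10,11,13,14]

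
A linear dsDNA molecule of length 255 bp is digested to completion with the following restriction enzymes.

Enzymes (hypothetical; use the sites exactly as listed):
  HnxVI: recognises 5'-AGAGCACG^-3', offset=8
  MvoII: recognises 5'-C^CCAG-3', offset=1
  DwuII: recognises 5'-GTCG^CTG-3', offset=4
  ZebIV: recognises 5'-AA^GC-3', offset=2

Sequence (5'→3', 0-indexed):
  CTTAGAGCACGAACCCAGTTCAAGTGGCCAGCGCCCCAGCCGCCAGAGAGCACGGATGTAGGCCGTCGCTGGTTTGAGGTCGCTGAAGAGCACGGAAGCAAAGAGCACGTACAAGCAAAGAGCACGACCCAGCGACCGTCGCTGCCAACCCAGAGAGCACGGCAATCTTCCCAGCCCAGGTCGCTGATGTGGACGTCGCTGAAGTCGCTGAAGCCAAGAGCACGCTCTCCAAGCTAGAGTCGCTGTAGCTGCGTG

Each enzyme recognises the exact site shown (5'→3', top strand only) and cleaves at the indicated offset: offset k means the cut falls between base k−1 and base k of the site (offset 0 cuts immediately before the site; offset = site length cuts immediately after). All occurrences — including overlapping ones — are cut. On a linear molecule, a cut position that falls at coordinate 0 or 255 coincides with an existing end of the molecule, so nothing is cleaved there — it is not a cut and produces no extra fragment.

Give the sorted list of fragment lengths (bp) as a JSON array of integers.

[2,3,3,5,5,5,8,8,8,9,9,10,11,12,12,12,12,12,13,13,14,14,15,19,21]

Scan for sites:
  HnxVI (AGAGCACG, off=8): starts [3, 46, 86, 101, 118, 153, 216] → cuts [11, 54, 94, 109, 126, 161, 224]
  MvoII (CCCAG, off=1): starts [13, 34, 127, 148, 169, 174] → cuts [14, 35, 128, 149, 170, 175]
  DwuII (GTCGCTG, off=4): starts [64, 78, 137, 179, 194, 203, 238] → cuts [68, 82, 141, 183, 198, 207, 242]
  ZebIV (AAGC, off=2): starts [95, 112, 210, 230] → cuts [97, 114, 212, 232]

All cut coordinates (distinct, sorted): [11, 14, 35, 54, 68, 82, 94, 97, 109, 114, 126, 128, 141, 149, 161, 170, 175, 183, 198, 207, 212, 224, 232, 242]

Fragments:
  [0,11): 11 bp
  [11,14): 3 bp
  [14,35): 21 bp
  [35,54): 19 bp
  [54,68): 14 bp
  [68,82): 14 bp
  [82,94): 12 bp
  [94,97): 3 bp
  [97,109): 12 bp
  [109,114): 5 bp
  [114,126): 12 bp
  [126,128): 2 bp
  [128,141): 13 bp
  [141,149): 8 bp
  [149,161): 12 bp
  [161,170): 9 bp
  [170,175): 5 bp
  [175,183): 8 bp
  [183,198): 15 bp
  [198,207): 9 bp
  [207,212): 5 bp
  [212,224): 12 bp
  [224,232): 8 bp
  [232,242): 10 bp
  [242,255): 13 bp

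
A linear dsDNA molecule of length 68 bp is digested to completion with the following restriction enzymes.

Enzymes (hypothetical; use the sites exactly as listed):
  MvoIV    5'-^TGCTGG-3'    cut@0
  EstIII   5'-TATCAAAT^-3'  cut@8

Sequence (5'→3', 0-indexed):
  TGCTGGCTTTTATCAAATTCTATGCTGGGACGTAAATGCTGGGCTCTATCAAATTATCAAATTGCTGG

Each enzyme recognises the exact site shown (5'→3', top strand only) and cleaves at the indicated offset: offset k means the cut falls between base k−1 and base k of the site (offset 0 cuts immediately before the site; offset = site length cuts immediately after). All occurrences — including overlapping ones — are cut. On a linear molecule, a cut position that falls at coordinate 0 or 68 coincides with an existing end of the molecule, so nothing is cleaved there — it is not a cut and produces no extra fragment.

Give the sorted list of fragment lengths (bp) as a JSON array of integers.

[4,6,8,14,18,18]

Site scan:
  MvoIV TGCTGG/0: at [0, 22, 36, 62] ⇒ [22, 36, 62] (position 0 is a terminus of the linear molecule — no cut)
  EstIII TATCAAAT/8: at [10, 46, 54] ⇒ [18, 54, 62]

Pooled cuts: [18, 22, 36, 54, 62]

Fragments:
  [0,18): 18 bp
  [18,22): 4 bp
  [22,36): 14 bp
  [36,54): 18 bp
  [54,62): 8 bp
  [62,68): 6 bp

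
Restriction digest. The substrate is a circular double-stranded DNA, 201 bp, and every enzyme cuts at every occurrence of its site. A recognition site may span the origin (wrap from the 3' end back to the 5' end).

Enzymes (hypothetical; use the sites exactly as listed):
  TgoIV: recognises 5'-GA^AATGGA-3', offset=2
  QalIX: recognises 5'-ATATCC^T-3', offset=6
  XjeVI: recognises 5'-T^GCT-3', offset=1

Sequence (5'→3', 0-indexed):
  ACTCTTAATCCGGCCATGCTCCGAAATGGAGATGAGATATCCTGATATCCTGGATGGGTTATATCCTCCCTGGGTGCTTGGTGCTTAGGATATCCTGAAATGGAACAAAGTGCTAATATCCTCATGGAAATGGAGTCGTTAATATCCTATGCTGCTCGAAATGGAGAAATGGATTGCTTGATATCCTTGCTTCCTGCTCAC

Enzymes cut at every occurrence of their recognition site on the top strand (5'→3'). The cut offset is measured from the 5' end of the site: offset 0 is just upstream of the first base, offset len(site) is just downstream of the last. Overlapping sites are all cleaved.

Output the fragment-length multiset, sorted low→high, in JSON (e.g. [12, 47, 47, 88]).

[2,3,3,3,6,7,7,7,7,8,8,8,9,10,11,13,13,16,18,19,23]

Site scan:
  TgoIV GAAATGGA/2: at [22, 96, 126, 157, 165] ⇒ [24, 98, 128, 159, 167]
  QalIX ATATCCT/6: at [36, 44, 60, 89, 115, 141, 180] ⇒ [42, 50, 66, 95, 121, 147, 186]
  XjeVI TGCT/1: at [16, 74, 81, 110, 149, 152, 174, 187, 194] ⇒ [17, 75, 82, 111, 150, 153, 175, 188, 195]

Pooled cuts: [17, 24, 42, 50, 66, 75, 82, 95, 98, 111, 121, 128, 147, 150, 153, 159, 167, 175, 186, 188, 195]

Fragment lengths:
  17→24: 7 bp
  24→42: 18 bp
  42→50: 8 bp
  50→66: 16 bp
  66→75: 9 bp
  75→82: 7 bp
  82→95: 13 bp
  95→98: 3 bp
  98→111: 13 bp
  111→121: 10 bp
  121→128: 7 bp
  128→147: 19 bp
  147→150: 3 bp
  150→153: 3 bp
  153→159: 6 bp
  159→167: 8 bp
  167→175: 8 bp
  175→186: 11 bp
  186→188: 2 bp
  188→195: 7 bp
  195→17 (wrap): 201-195+17 = 23 bp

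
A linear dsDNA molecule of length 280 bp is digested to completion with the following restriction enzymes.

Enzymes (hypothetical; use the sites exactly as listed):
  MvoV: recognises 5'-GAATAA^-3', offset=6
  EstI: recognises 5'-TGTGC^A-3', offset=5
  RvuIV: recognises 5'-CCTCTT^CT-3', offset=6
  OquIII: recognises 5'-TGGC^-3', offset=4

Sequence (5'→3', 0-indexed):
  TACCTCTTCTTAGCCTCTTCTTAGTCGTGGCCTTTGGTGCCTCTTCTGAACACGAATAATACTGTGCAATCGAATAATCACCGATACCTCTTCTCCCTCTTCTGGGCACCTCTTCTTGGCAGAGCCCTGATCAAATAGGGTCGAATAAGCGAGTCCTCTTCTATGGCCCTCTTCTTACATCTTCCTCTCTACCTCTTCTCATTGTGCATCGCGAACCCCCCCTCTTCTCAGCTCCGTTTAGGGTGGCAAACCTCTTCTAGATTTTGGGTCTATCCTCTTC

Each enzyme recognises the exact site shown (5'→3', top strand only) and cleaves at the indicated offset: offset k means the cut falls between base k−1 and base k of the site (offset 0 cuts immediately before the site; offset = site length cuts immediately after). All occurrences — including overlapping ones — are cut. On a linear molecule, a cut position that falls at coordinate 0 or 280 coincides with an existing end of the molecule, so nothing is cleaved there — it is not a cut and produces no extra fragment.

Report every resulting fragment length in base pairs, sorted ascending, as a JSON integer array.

Per-enzyme occurrences:
  MvoV (GAATAA, off=6): starts [53, 71, 142] → cuts [59, 77, 148]
  EstI (TGTGCA, off=5): starts [62, 202] → cuts [67, 207]
  RvuIV (CCTCTTCT, off=6): starts [2, 13, 39, 86, 95, 108, 154, 167, 191, 220, 250] → cuts [8, 19, 45, 92, 101, 114, 160, 173, 197, 226, 256]
  OquIII (TGGC, off=4): starts [27, 116, 163, 243] → cuts [31, 120, 167, 247]

All cut coordinates (distinct, sorted): [8, 19, 31, 45, 59, 67, 77, 92, 101, 114, 120, 148, 160, 167, 173, 197, 207, 226, 247, 256]

Fragment lengths:
  [0,8): 8 bp
  [8,19): 11 bp
  [19,31): 12 bp
  [31,45): 14 bp
  [45,59): 14 bp
  [59,67): 8 bp
  [67,77): 10 bp
  [77,92): 15 bp
  [92,101): 9 bp
  [101,114): 13 bp
  [114,120): 6 bp
  [120,148): 28 bp
  [148,160): 12 bp
  [160,167): 7 bp
  [167,173): 6 bp
  [173,197): 24 bp
  [197,207): 10 bp
  [207,226): 19 bp
  [226,247): 21 bp
  [247,256): 9 bp
  [256,280): 24 bp

[6,6,7,8,8,9,9,10,10,11,12,12,13,14,14,15,19,21,24,24,28]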